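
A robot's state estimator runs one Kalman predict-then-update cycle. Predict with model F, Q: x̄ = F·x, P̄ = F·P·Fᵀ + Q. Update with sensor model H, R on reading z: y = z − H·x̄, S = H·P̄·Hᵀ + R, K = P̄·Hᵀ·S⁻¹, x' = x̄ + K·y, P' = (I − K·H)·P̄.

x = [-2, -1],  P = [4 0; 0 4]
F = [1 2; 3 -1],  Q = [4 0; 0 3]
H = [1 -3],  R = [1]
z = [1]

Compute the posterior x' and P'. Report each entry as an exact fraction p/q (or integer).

x̄ = F·x = [-4, -5]
P̄ = F·P·Fᵀ + Q = [24 4; 4 43]
y = z − H·x̄ = [-10]
S = H·P̄·Hᵀ + R = [388]
K = P̄·Hᵀ·S⁻¹ = [3/97; -125/388]
x' = x̄ + K·y = [-418/97, -345/194]
P' = (I − K·H)·P̄ = [2292/97 763/97; 763/97 1059/388]

x' = [-418/97, -345/194]
P' = [2292/97 763/97; 763/97 1059/388]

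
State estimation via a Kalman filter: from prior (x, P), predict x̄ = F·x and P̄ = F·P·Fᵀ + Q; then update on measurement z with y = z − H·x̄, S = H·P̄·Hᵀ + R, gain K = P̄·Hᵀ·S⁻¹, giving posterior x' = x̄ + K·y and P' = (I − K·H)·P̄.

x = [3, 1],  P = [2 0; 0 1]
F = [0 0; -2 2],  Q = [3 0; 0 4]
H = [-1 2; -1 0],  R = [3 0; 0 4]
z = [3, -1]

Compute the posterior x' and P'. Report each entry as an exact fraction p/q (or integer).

x̄ = F·x = [0, -4]
P̄ = F·P·Fᵀ + Q = [3 0; 0 16]
y = z − H·x̄ = [11, -1]
S = H·P̄·Hᵀ + R = [70 3; 3 7]
K = P̄·Hᵀ·S⁻¹ = [-12/481 -201/481; 224/481 -96/481]
x' = x̄ + K·y = [69/481, 636/481]
P' = (I − K·H)·P̄ = [804/481 384/481; 384/481 528/481]

x' = [69/481, 636/481]
P' = [804/481 384/481; 384/481 528/481]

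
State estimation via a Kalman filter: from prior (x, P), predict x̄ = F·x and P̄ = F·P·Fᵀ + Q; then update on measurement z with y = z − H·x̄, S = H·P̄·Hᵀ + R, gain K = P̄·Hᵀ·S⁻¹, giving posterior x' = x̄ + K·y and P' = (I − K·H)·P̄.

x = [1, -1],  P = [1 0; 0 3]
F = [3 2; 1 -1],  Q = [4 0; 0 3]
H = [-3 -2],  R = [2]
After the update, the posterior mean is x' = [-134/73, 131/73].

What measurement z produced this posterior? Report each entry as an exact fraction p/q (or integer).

z = [2]

x̄ = F·x = [1, 2]
P̄ = F·P·Fᵀ + Q = [25 -3; -3 7]
S = H·P̄·Hᵀ + R = [219]
K = P̄·Hᵀ·S⁻¹ = [-23/73; -5/219]
x' − x̄ = [-207/73, -15/73] = K·y
y = (KᵀK)⁻¹·Kᵀ·(x' − x̄) = [9]
z = y + H·x̄ = [9] + [-7] = [2]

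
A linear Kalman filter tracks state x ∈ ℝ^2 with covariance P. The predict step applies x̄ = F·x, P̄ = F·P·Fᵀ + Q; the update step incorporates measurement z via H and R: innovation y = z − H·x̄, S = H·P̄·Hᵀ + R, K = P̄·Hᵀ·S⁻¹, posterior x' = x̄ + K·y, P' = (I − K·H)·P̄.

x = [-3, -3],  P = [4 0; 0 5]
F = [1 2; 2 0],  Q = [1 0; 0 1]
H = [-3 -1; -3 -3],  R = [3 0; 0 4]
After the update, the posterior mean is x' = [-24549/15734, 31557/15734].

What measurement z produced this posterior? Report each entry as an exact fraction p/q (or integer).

z = [3, -2]

x̄ = F·x = [-9, -6]
P̄ = F·P·Fᵀ + Q = [25 8; 8 17]
S = H·P̄·Hᵀ + R = [293 372; 372 526]
K = P̄·Hᵀ·S⁻¹ = [-3415/7867 1869/15734; 3167/7867 -6723/15734]
x' − x̄ = [117057/15734, 125961/15734] = K·y
y = (KᵀK)⁻¹·Kᵀ·(x' − x̄) = [-30, -47]
z = y + H·x̄ = [-30, -47] + [33, 45] = [3, -2]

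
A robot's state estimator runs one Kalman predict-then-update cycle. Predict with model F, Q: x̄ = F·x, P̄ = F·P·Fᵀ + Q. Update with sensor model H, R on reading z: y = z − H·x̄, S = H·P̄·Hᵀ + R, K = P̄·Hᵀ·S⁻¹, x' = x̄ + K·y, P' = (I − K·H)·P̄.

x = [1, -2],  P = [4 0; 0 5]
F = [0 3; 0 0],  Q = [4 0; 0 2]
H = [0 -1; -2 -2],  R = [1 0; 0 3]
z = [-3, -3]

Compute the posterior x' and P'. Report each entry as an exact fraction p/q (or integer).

x̄ = F·x = [-6, 0]
P̄ = F·P·Fᵀ + Q = [49 0; 0 2]
y = z − H·x̄ = [-3, -15]
S = H·P̄·Hᵀ + R = [3 4; 4 207]
K = P̄·Hᵀ·S⁻¹ = [392/605 -294/605; -398/605 -4/605]
x' = x̄ + K·y = [-36/55, 114/55]
P' = (I − K·H)·P̄ = [833/605 -392/605; -392/605 398/605]

x' = [-36/55, 114/55]
P' = [833/605 -392/605; -392/605 398/605]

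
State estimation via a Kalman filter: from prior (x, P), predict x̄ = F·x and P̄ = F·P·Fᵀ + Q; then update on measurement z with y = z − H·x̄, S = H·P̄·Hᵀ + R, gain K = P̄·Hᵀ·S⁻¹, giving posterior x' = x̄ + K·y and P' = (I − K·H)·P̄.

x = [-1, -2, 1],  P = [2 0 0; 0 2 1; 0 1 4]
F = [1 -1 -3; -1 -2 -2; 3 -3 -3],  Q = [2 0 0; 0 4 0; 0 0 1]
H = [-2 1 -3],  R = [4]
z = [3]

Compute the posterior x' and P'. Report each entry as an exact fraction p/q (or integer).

x̄ = F·x = [-2, 3, 0]
P̄ = F·P·Fᵀ + Q = [48 34 60; 34 38 42; 60 42 91]
y = z − H·x̄ = [-4]
S = H·P̄·Hᵀ + R = [1385]
K = P̄·Hᵀ·S⁻¹ = [-242/1385; -156/1385; -351/1385]
x' = x̄ + K·y = [-1802/1385, 4779/1385, 1404/1385]
P' = (I − K·H)·P̄ = [7916/1385 9338/1385 -1842/1385; 9338/1385 28294/1385 3414/1385; -1842/1385 3414/1385 2834/1385]

x' = [-1802/1385, 4779/1385, 1404/1385]
P' = [7916/1385 9338/1385 -1842/1385; 9338/1385 28294/1385 3414/1385; -1842/1385 3414/1385 2834/1385]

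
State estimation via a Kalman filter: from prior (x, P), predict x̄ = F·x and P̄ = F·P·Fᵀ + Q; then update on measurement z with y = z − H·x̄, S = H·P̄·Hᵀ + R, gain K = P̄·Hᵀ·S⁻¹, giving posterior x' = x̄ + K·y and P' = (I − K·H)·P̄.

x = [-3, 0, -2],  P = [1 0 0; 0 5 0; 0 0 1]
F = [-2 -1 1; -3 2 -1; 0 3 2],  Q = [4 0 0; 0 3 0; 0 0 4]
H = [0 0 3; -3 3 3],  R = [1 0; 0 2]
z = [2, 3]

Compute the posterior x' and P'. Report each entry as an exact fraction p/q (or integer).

x̄ = F·x = [4, 11, -4]
P̄ = F·P·Fᵀ + Q = [14 -5 -13; -5 33 28; -13 28 53]
y = z − H·x̄ = [14, -6]
S = H·P̄·Hᵀ + R = [478 846; 846 1730]
K = P̄·Hᵀ·S⁻¹ = [6873/55612 -6447/55612; -5547/27806 5895/27806; 18249/55612 141/55612]
x' = x̄ + K·y = [89338/13903, 96419/13903, 8048/13903]
P' = (I − K·H)·P̄ = [427703/55612 210557/27806 2291/55612; 210557/27806 108168/13903 -1849/27806; 2291/55612 -1849/27806 6083/55612]

x' = [89338/13903, 96419/13903, 8048/13903]
P' = [427703/55612 210557/27806 2291/55612; 210557/27806 108168/13903 -1849/27806; 2291/55612 -1849/27806 6083/55612]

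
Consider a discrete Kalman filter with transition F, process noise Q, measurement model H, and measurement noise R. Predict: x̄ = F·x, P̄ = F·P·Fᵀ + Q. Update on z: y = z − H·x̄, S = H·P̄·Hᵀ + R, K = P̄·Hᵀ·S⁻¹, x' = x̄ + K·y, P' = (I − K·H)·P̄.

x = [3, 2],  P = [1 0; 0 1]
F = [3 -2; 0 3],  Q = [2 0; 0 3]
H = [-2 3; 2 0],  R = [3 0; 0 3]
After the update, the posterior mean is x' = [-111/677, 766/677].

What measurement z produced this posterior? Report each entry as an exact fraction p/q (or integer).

z = [3, -2]

x̄ = F·x = [5, 6]
P̄ = F·P·Fᵀ + Q = [15 -6; -6 12]
S = H·P̄·Hᵀ + R = [243 -96; -96 63]
K = P̄·Hᵀ·S⁻¹ = [-16/677 298/677; 208/677 188/677]
x' − x̄ = [-3496/677, -3296/677] = K·y
y = (KᵀK)⁻¹·Kᵀ·(x' − x̄) = [-5, -12]
z = y + H·x̄ = [-5, -12] + [8, 10] = [3, -2]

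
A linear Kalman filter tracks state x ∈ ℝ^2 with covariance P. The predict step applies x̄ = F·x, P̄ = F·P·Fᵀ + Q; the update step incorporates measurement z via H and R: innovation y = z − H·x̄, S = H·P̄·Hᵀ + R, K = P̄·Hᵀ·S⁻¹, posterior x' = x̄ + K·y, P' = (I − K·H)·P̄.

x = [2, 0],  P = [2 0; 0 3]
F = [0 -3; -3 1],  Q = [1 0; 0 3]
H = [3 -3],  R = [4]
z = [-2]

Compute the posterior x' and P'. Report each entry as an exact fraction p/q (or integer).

x̄ = F·x = [0, -6]
P̄ = F·P·Fᵀ + Q = [28 -9; -9 24]
y = z − H·x̄ = [-20]
S = H·P̄·Hᵀ + R = [634]
K = P̄·Hᵀ·S⁻¹ = [111/634; -99/634]
x' = x̄ + K·y = [-1110/317, -912/317]
P' = (I − K·H)·P̄ = [5431/634 5283/634; 5283/634 5415/634]

x' = [-1110/317, -912/317]
P' = [5431/634 5283/634; 5283/634 5415/634]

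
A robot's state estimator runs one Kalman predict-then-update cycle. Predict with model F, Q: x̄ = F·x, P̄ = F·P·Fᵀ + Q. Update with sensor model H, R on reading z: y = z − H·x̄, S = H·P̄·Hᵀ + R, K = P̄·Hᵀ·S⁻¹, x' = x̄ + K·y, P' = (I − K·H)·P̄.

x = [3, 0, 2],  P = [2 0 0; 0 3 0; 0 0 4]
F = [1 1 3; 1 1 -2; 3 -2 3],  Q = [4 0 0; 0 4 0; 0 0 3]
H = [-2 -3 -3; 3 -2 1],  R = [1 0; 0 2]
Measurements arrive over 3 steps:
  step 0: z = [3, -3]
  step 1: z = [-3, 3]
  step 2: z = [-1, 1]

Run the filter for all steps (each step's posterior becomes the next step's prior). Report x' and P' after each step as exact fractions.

step 0: x' = [-291049/401684, 49939/401684, -245121/401684], P' = [2244065/401684 1701085/401684 -3193443/401684; 1701085/401684 1382361/401684 -2498871/401684; -3193443/401684 -2498871/401684 4652337/401684]
step 1: x' = [84701195339/96807976330, -63555636/48403988165, 34795972109/96807976330], P' = [144892501921/96807976330 52485398476/48403988165 -199428645619/96807976330; 52485398476/48403988165 49157185672/48403988165 -81540665164/48403988165; -199428645619/96807976330 -81540665164/48403988165 300050886701/96807976330]
step 2: x' = [-32956164180245/351918489616409, -100219068719620/351918489616409, 255278227770228/351918489616409], P' = [9968894918118842/6686451302711771 7207335681541818/6686451302711771 -13707913729695146/6686451302711771; 7207335681541818/6686451302711771 6743525806151693/6686451302711771 -11190657761641278/6686451302711771; -13707913729695146/6686451302711771 -11190657761641278/6686451302711771 20610479557405568/6686451302711771]

step 0: x̄ = F·x = [9, -1, 15]
step 0: P̄ = F·P·Fᵀ + Q = [45 -19 36; -19 25 -24; 36 -24 69]
step 0: y = z − H·x̄ = [63, -47]
step 0: S = H·P̄·Hᵀ + R = [799 -700; -700 1116]
step 0: K = P̄·Hᵀ·S⁻¹ = [-2764/100421 68291/401684; -13160/100421 -80169/401684; -18378/100421 34875/401684]
step 0: x' = x̄ + K·y = [-291049/401684, 49939/401684, -245121/401684]
step 0: P' = (I − K·H)·P̄ = [2244065/401684 1701085/401684 -3193443/401684; 1701085/401684 1382361/401684 -2498871/401684; -3193443/401684 -2498871/401684 4652337/401684]
step 1: x̄ = F·x = [-976473/401684, 62283/100421, -427097/100421]
step 1: P̄ = F·P·Fᵀ + Q = [16352481/401684 -6644435/100421 4178722/100421; -6644435/100421 12503484/100421 -7539308/100421; 4178722/100421 -7539308/100421 5223393/100421]
step 1: y = z − H·x̄ = [-3767883/200842, 6341123/401684]
step 1: S = H·P̄·Hᵀ + R = [10698695/100421 -1079375/200842; -1079375/200842 908776149/401684]
step 1: K = P̄·Hᵀ·S⁻¹ = [-6411457841/96807976330 1265363312/9680797633; -7820358476/48403988165 -2239884108/9680797633; -12051377881/96807976330 1396380525/9680797633]
step 1: x' = x̄ + K·y = [84701195339/96807976330, -63555636/48403988165, 34795972109/96807976330]
step 1: P' = (I − K·H)·P̄ = [144892501921/96807976330 52485398476/48403988165 -199428645619/96807976330; 52485398476/48403988165 49157185672/48403988165 -81540665164/48403988165; -199428645619/96807976330 -81540665164/48403988165 300050886701/96807976330]
step 2: x̄ = F·x = [94481000197/48403988165, 14982139849/96807976330, 179372862444/48403988165]
step 2: P̄ = F·P·Fᵀ + Q = [682889248558/48403988165 -854833414492/48403988165 569788891946/48403988165; -854833414492/48403988165 3490623823081/96807976330 -1000284567809/48403988165; 569788891946/48403988165 -1000284567809/48403988165 897891345667/48403988165]
step 2: y = z − H·x̄ = [1402299618669/96807976330, -399429735021/48403988165]
step 2: S = H·P̄·Hᵀ + R = [10286267612301/96807976330 -1313502501479/48403988165; -1313502501479/48403988165 31799822801997/48403988165]
step 2: K = P̄·Hᵀ·S⁻¹ = [-436055691777700/6686451302711771 892049830788872/6686451302711771; -1073275496614881/6686451302711771 -1527851164659605/6686451302711771; -843637927902578/6686451302711771 934026945801343/6686451302711771]
step 2: x' = x̄ + K·y = [-32956164180245/351918489616409, -100219068719620/351918489616409, 255278227770228/351918489616409]
step 2: P' = (I − K·H)·P̄ = [9968894918118842/6686451302711771 7207335681541818/6686451302711771 -13707913729695146/6686451302711771; 7207335681541818/6686451302711771 6743525806151693/6686451302711771 -11190657761641278/6686451302711771; -13707913729695146/6686451302711771 -11190657761641278/6686451302711771 20610479557405568/6686451302711771]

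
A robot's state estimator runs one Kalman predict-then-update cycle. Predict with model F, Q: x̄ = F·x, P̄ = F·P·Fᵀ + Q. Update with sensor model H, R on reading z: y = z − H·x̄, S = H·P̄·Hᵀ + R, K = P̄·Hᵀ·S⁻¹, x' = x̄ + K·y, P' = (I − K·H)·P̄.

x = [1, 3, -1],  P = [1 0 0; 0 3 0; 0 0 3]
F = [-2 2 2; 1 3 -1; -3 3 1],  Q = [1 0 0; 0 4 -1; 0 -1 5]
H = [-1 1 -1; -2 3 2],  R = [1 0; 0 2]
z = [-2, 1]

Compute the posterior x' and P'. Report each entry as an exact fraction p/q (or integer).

x̄ = F·x = [2, 11, 5]
P̄ = F·P·Fᵀ + Q = [29 10 30; 10 35 20; 30 20 44]
y = z − H·x̄ = [-6, -38]
S = H·P̄·Hᵀ + R = [109 5; 5 489]
K = P̄·Hᵀ·S⁻¹ = [-24121/53276 3733/53276; 455/13319 3400/13319; -13423/26638 4931/26638]
x' = x̄ + K·y = [27356/13319, 14579/13319, 13175/13319]
P' = (I − K·H)·P̄ = [243619/53276 46685/13319 -16379/26638; 46685/13319 38890/13319 -8250/13319; -16379/26638 -8250/13319 6651/13319]

x' = [27356/13319, 14579/13319, 13175/13319]
P' = [243619/53276 46685/13319 -16379/26638; 46685/13319 38890/13319 -8250/13319; -16379/26638 -8250/13319 6651/13319]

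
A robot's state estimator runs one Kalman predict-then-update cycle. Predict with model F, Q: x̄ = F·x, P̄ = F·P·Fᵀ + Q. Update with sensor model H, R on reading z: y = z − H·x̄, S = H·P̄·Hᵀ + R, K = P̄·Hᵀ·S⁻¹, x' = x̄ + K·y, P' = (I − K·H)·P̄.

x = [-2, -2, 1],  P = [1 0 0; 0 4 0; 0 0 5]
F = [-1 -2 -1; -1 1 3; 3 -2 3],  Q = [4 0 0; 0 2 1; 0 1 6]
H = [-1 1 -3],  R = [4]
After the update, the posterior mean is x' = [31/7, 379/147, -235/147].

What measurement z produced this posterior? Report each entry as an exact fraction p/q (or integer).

x̄ = F·x = [5, 3, 1]
P̄ = F·P·Fᵀ + Q = [26 -22 -2; -22 52 35; -2 35 76]
S = H·P̄·Hᵀ + R = [588]
K = P̄·Hᵀ·S⁻¹ = [-1/14; -31/588; -191/588]
x' − x̄ = [-4/7, -62/147, -382/147] = K·y
y = (KᵀK)⁻¹·Kᵀ·(x' − x̄) = [8]
z = y + H·x̄ = [8] + [-5] = [3]

z = [3]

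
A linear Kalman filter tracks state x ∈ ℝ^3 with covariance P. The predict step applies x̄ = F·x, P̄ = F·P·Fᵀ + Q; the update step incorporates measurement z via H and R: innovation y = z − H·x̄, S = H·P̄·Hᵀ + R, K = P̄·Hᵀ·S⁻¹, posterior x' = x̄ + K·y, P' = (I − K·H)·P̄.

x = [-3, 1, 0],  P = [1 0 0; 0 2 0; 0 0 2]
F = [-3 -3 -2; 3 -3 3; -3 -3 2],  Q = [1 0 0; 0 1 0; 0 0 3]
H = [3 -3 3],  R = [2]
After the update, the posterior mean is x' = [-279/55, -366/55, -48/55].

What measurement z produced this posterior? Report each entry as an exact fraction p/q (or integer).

z = [2]

x̄ = F·x = [6, -12, 6]
P̄ = F·P·Fᵀ + Q = [36 -3 19; -3 46 21; 19 21 38]
S = H·P̄·Hᵀ + R = [1100]
K = P̄·Hᵀ·S⁻¹ = [87/550; -21/275; 27/275]
x' − x̄ = [-609/55, 294/55, -378/55] = K·y
y = (KᵀK)⁻¹·Kᵀ·(x' − x̄) = [-70]
z = y + H·x̄ = [-70] + [72] = [2]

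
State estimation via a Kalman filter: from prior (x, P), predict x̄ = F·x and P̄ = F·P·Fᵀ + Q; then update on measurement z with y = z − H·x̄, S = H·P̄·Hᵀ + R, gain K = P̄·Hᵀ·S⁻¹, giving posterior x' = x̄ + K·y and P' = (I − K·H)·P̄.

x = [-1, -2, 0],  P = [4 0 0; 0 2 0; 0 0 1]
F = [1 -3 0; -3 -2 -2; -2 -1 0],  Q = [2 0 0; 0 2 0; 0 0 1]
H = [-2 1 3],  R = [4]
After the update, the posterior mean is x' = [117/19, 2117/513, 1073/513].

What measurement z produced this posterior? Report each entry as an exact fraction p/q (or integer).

x̄ = F·x = [5, 7, 4]
P̄ = F·P·Fᵀ + Q = [24 0 -2; 0 50 28; -2 28 19]
S = H·P̄·Hᵀ + R = [513]
K = P̄·Hᵀ·S⁻¹ = [-2/19; 134/513; 89/513]
x' − x̄ = [22/19, -1474/513, -979/513] = K·y
y = (KᵀK)⁻¹·Kᵀ·(x' − x̄) = [-11]
z = y + H·x̄ = [-11] + [9] = [-2]

z = [-2]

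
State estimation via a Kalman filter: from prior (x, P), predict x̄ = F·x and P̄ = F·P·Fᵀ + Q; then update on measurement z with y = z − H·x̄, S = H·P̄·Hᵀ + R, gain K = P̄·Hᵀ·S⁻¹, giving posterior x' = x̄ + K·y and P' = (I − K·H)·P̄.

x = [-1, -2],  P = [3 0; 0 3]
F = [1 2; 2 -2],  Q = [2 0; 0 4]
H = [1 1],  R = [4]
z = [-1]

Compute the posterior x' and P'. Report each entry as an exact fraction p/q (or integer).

x̄ = F·x = [-5, 2]
P̄ = F·P·Fᵀ + Q = [17 -6; -6 28]
y = z − H·x̄ = [2]
S = H·P̄·Hᵀ + R = [37]
K = P̄·Hᵀ·S⁻¹ = [11/37; 22/37]
x' = x̄ + K·y = [-163/37, 118/37]
P' = (I − K·H)·P̄ = [508/37 -464/37; -464/37 552/37]

x' = [-163/37, 118/37]
P' = [508/37 -464/37; -464/37 552/37]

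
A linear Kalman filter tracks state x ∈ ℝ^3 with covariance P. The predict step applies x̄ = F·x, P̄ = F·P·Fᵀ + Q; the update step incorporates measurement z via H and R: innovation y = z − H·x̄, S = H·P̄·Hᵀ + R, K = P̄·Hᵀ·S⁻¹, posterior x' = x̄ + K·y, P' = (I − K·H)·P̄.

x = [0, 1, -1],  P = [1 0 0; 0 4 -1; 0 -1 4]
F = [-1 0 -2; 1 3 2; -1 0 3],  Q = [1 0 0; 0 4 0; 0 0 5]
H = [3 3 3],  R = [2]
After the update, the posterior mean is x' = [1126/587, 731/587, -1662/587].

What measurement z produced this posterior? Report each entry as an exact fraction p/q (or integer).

z = [1]

x̄ = F·x = [2, 1, -3]
P̄ = F·P·Fᵀ + Q = [18 -11 -23; -11 45 14; -23 14 42]
S = H·P̄·Hᵀ + R = [587]
K = P̄·Hᵀ·S⁻¹ = [-48/587; 144/587; 99/587]
x' − x̄ = [-48/587, 144/587, 99/587] = K·y
y = (KᵀK)⁻¹·Kᵀ·(x' − x̄) = [1]
z = y + H·x̄ = [1] + [0] = [1]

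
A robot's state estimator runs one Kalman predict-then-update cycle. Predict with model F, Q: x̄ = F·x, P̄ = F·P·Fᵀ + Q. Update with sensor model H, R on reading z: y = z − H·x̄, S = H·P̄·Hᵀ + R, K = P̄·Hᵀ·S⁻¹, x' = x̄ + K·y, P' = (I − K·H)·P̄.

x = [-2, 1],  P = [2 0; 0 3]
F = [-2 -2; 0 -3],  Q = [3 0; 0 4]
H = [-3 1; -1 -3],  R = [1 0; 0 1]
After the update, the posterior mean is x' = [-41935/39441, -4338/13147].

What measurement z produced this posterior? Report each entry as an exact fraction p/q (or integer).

z = [3, 2]

x̄ = F·x = [2, -3]
P̄ = F·P·Fᵀ + Q = [23 18; 18 31]
S = H·P̄·Hᵀ + R = [131 120; 120 411]
K = P̄·Hᵀ·S⁻¹ = [-3907/13147 -3967/39441; 1289/13147 -3927/13147]
x' − x̄ = [-120817/39441, 35103/13147] = K·y
y = (KᵀK)⁻¹·Kᵀ·(x' − x̄) = [12, -5]
z = y + H·x̄ = [12, -5] + [-9, 7] = [3, 2]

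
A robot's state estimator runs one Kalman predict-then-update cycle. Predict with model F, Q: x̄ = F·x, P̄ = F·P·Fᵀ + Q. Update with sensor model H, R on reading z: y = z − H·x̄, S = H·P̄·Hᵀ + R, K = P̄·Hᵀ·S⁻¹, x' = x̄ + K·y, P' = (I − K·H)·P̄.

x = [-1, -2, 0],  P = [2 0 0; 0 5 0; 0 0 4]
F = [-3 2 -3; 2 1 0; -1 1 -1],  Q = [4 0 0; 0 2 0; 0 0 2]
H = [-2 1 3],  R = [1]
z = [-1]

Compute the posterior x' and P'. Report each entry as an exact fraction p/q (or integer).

x̄ = F·x = [-1, -4, -1]
P̄ = F·P·Fᵀ + Q = [78 -2 28; -2 15 1; 28 1 13]
y = z − H·x̄ = [4]
S = H·P̄·Hᵀ + R = [123]
K = P̄·Hᵀ·S⁻¹ = [-74/123; 22/123; -16/123]
x' = x̄ + K·y = [-419/123, -404/123, -187/123]
P' = (I − K·H)·P̄ = [4118/123 1382/123 2260/123; 1382/123 1361/123 475/123; 2260/123 475/123 1343/123]

x' = [-419/123, -404/123, -187/123]
P' = [4118/123 1382/123 2260/123; 1382/123 1361/123 475/123; 2260/123 475/123 1343/123]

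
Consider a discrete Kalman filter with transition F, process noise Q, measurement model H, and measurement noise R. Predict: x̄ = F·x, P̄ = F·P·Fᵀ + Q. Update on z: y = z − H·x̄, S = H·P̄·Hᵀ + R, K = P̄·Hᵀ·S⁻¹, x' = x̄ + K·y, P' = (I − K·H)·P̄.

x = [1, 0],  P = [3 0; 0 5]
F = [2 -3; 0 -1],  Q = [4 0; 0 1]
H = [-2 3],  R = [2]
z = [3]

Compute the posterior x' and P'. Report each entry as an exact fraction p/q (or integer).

x̄ = F·x = [2, 0]
P̄ = F·P·Fᵀ + Q = [61 15; 15 6]
y = z − H·x̄ = [7]
S = H·P̄·Hᵀ + R = [120]
K = P̄·Hᵀ·S⁻¹ = [-77/120; -1/10]
x' = x̄ + K·y = [-299/120, -7/10]
P' = (I − K·H)·P̄ = [1391/120 73/10; 73/10 24/5]

x' = [-299/120, -7/10]
P' = [1391/120 73/10; 73/10 24/5]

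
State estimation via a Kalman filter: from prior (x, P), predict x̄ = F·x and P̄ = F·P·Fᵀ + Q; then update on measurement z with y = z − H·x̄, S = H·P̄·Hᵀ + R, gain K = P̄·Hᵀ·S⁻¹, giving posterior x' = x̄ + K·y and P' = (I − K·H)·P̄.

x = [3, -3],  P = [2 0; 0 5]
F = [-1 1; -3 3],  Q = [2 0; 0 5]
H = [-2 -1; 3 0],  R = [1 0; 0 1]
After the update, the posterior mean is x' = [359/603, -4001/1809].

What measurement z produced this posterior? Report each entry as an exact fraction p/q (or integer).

z = [1, 2]

x̄ = F·x = [-6, -18]
P̄ = F·P·Fᵀ + Q = [9 21; 21 68]
S = H·P̄·Hᵀ + R = [189 -117; -117 82]
K = P̄·Hᵀ·S⁻¹ = [-13/603 20/67; -1649/1809 -107/201]
x' − x̄ = [3977/603, 28561/1809] = K·y
y = (KᵀK)⁻¹·Kᵀ·(x' − x̄) = [-29, 20]
z = y + H·x̄ = [-29, 20] + [30, -18] = [1, 2]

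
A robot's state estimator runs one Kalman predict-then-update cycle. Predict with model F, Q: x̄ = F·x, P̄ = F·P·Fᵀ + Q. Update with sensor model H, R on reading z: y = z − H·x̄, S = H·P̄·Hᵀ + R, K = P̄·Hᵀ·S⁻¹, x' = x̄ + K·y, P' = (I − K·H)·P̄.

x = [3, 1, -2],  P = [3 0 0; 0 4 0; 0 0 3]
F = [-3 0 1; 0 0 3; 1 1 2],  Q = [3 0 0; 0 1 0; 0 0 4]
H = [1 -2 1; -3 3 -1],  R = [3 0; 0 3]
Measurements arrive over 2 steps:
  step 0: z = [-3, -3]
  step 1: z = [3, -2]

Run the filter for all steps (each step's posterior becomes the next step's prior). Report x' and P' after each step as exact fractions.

step 0: x' = [4714/2455, 298/491, -4488/2455], P' = [26517/4910 3327/491 14103/2455; 3327/491 5145/491 5718/491; 14103/2455 5718/491 42609/2455]
step 1: x' = [-78706623/22334564, -59931281/11167282, -20966903/5583641], P' = [143923089/22334564 94886985/11167282 85742613/11167282; 94886985/11167282 149124243/11167282 83043201/5583641; 85742613/11167282 83043201/5583641 232795749/11167282]

step 0: x̄ = F·x = [-11, -6, 0]
step 0: P̄ = F·P·Fᵀ + Q = [33 9 -3; 9 28 18; -3 18 23]
step 0: y = z − H·x̄ = [-4, -18]
step 0: S = H·P̄·Hᵀ + R = [57 -107; -107 287]
step 0: K = P̄·Hᵀ·S⁻¹ = [-3939/4910 -2649/4910; -415/491 -88/491; -156/2455 284/2455]
step 0: x' = x̄ + K·y = [4714/2455, 298/491, -4488/2455]
step 0: P' = (I − K·H)·P̄ = [26517/4910 3327/491 14103/2455; 3327/491 5145/491 5718/491; 14103/2455 5718/491 42609/2455]
step 1: x̄ = F·x = [-3726/491, -13464/2455, -2772/2455]
step 1: P̄ = F·P·Fᵀ + Q = [33873/982 180/491 -18555/982; 180/491 385936/2455 383733/2455; -18555/982 383733/2455 846563/4910]
step 1: y = z − H·x̄ = [1839/2455, -4636/491]
step 1: S = H·P̄·Hᵀ + R = [427766/2455 -176126/491; -176126/491 413858/491]
step 1: K = P̄·Hᵀ·S⁻¹ = [-21379875/22334564 -11310861/22334564; -12425033/11167282 -562438/5583641; -2272407/5583641 1372603/5583641]
step 1: x' = x̄ + K·y = [-78706623/22334564, -59931281/11167282, -20966903/5583641]
step 1: P' = (I − K·H)·P̄ = [143923089/22334564 94886985/11167282 85742613/11167282; 94886985/11167282 149124243/11167282 83043201/5583641; 85742613/11167282 83043201/5583641 232795749/11167282]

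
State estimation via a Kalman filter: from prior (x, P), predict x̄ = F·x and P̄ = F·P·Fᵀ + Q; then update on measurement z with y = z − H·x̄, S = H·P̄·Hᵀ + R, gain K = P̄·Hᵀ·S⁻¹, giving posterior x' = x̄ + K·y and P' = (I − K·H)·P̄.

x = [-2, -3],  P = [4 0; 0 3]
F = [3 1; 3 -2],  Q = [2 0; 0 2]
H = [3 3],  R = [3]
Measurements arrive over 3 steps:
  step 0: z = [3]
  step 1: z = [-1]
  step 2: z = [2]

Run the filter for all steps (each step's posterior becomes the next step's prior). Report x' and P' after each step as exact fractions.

step 0: x' = [-978/227, 1200/227], P' = [3491/454 -1710/227; -1710/227 1750/227]
step 1: x' = [336693/258275, -429777/258275], P' = [905353/516550 -855367/516550; -855367/516550 977413/516550]
step 2: x' = [-10836698/27643745, 30176962/27643745], P' = [48242508/27643745 -9097064/5528749; -9097064/5528749 51908277/27643745]

step 0: x̄ = F·x = [-9, 0]
step 0: P̄ = F·P·Fᵀ + Q = [41 30; 30 50]
step 0: y = z − H·x̄ = [30]
step 0: S = H·P̄·Hᵀ + R = [1362]
step 0: K = P̄·Hᵀ·S⁻¹ = [71/454; 40/227]
step 0: x' = x̄ + K·y = [-978/227, 1200/227]
step 0: P' = (I − K·H)·P̄ = [3491/454 -1710/227; -1710/227 1750/227]
step 1: x̄ = F·x = [-1734/227, -5334/227]
step 1: P̄ = F·P·Fᵀ + Q = [15307/454 34679/454; 34679/454 87367/454]
step 1: y = z − H·x̄ = [20977/227]
step 1: S = H·P̄·Hᵀ + R = [774825/227]
step 1: K = P̄·Hᵀ·S⁻¹ = [24993/258275; 61023/258275]
step 1: x' = x̄ + K·y = [336693/258275, -429777/258275]
step 1: P' = (I − K·H)·P̄ = [905353/516550 -855367/516550; -855367/516550 977413/516550]
step 2: x̄ = F·x = [580302/258275, 1869633/258275]
step 2: P̄ = F·P·Fᵀ + Q = [2513244/258275 4379726/258275; 4379726/258275 23355333/516550]
step 2: y = z − H·x̄ = [-1366651/51655]
step 2: S = H·P̄·Hᵀ + R = [16586247/20662]
step 2: K = P̄·Hᵀ·S⁻¹ = [2757188/27643745; 6422957/27643745]
step 2: x' = x̄ + K·y = [-10836698/27643745, 30176962/27643745]
step 2: P' = (I − K·H)·P̄ = [48242508/27643745 -9097064/5528749; -9097064/5528749 51908277/27643745]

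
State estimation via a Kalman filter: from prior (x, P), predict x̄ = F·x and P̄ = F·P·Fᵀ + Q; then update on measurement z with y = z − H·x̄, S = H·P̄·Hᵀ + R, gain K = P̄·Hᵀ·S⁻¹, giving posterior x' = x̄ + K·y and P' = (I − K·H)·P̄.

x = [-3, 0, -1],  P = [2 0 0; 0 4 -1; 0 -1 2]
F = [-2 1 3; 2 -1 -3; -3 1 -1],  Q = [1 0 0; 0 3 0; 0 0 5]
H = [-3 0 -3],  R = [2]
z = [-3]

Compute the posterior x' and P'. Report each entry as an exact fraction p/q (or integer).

x̄ = F·x = [3, -3, 10]
P̄ = F·P·Fᵀ + Q = [25 -24 8; -24 27 -8; 8 -8 31]
y = z − H·x̄ = [36]
S = H·P̄·Hᵀ + R = [650]
K = P̄·Hᵀ·S⁻¹ = [-99/650; 48/325; -9/50]
x' = x̄ + K·y = [-807/325, 753/325, 88/25]
P' = (I − K·H)·P̄ = [6449/650 -3048/325 -491/50; -3048/325 4167/325 232/25; -491/50 232/25 497/50]

x' = [-807/325, 753/325, 88/25]
P' = [6449/650 -3048/325 -491/50; -3048/325 4167/325 232/25; -491/50 232/25 497/50]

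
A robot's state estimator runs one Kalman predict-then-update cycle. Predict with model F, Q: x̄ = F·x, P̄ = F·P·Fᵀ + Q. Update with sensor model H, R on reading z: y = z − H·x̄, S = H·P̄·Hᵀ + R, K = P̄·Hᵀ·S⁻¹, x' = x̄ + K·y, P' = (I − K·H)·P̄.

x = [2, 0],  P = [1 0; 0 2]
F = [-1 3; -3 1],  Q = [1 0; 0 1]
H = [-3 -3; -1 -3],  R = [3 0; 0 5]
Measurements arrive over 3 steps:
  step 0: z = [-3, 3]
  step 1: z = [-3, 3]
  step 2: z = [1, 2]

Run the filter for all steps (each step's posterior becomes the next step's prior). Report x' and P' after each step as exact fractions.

step 0: x̄ = F·x = [-2, -6]
step 0: P̄ = F·P·Fᵀ + Q = [20 9; 9 12]
step 0: y = z − H·x̄ = [-27, -17]
step 0: S = H·P̄·Hᵀ + R = [453 276; 276 187]
step 0: K = P̄·Hᵀ·S⁻¹ = [-1099/2845 907/2845; 213/2845 -999/2845]
step 0: x' = x̄ + K·y = [8564/2845, -5838/2845]
step 0: P' = (I − K·H)·P̄ = [3916/2845 -2817/2845; -2817/2845 2604/2845]
step 1: x̄ = F·x = [-26078/2845, -6306/569]
step 1: P̄ = F·P·Fᵀ + Q = [47099/2845 9546/569; 9546/569 11519/569]
step 1: y = z − H·x̄ = [-181359/2845, -112133/2845]
step 1: S = H·P̄·Hᵀ + R = [1809921/2845 1232412/2845; 1232412/2845 866059/2845]
step 1: K = P̄·Hᵀ·S⁻¹ = [-1390519/5701117 726085/5701117; -221167/5701117 -1136889/5701117]
step 1: x' = x̄ + K·y = [7764962/5701117, -4275156/5701117]
step 1: P' = (I − K·H)·P̄ = [3900991/5701117 -2510472/5701117; -2510472/5701117 2731639/5701117]
step 2: x̄ = F·x = [-20590430/5701117, -27570042/5701117]
step 2: P̄ = F·P·Fᵀ + Q = [49249691/5701117 45002610/5701117; 45002610/5701117 58604507/5701117]
step 2: y = z − H·x̄ = [-138780299/5701117, -2964462/183907]
step 2: S = H·P̄·Hᵀ + R = [1797838113/5701117 39200676/183907; 39200676/183907 28232629/183907]
step 2: K = P̄·Hᵀ·S⁻¹ = [-1377419671/5655419101 721900645/5655419101; -215982863/5655419101 -1126974297/5655419101]
step 2: x' = x̄ + K·y = [1468088577/5655419101, -3925358663/5655419101]
step 2: P' = (I − K·H)·P̄ = [3870881119/5655419101 -2493461448/5655419101; -2493461448/5655419101 2709444311/5655419101]

step 0: x' = [8564/2845, -5838/2845], P' = [3916/2845 -2817/2845; -2817/2845 2604/2845]
step 1: x' = [7764962/5701117, -4275156/5701117], P' = [3900991/5701117 -2510472/5701117; -2510472/5701117 2731639/5701117]
step 2: x' = [1468088577/5655419101, -3925358663/5655419101], P' = [3870881119/5655419101 -2493461448/5655419101; -2493461448/5655419101 2709444311/5655419101]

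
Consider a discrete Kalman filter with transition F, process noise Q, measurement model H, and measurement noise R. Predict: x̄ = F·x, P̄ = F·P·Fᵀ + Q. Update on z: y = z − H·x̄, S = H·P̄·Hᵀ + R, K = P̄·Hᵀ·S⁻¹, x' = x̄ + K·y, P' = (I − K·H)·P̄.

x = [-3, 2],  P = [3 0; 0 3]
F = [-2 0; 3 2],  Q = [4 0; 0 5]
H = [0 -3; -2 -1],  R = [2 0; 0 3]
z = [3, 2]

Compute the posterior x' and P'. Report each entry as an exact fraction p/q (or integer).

x' = [-240/2491, -2567/2491]
P' = [5558/7473 -814/7473; -814/7473 1652/7473]

x̄ = F·x = [6, -5]
P̄ = F·P·Fᵀ + Q = [16 -18; -18 44]
y = z − H·x̄ = [-12, 9]
S = H·P̄·Hᵀ + R = [398 24; 24 39]
K = P̄·Hᵀ·S⁻¹ = [407/2491 -3434/7473; -826/2491 -8/7473]
x' = x̄ + K·y = [-240/2491, -2567/2491]
P' = (I − K·H)·P̄ = [5558/7473 -814/7473; -814/7473 1652/7473]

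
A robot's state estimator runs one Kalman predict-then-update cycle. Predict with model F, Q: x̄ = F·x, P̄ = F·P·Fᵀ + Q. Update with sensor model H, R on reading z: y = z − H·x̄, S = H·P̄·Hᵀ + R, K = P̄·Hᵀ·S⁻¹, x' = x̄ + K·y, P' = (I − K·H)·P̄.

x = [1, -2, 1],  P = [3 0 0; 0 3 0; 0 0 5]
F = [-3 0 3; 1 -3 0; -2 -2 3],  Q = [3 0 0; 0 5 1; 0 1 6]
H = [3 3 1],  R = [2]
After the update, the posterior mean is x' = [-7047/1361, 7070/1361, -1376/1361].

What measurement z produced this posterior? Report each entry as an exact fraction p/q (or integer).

z = [-1]

x̄ = F·x = [0, 7, 5]
P̄ = F·P·Fᵀ + Q = [75 -9 63; -9 35 13; 63 13 75]
S = H·P̄·Hᵀ + R = [1361]
K = P̄·Hᵀ·S⁻¹ = [261/1361; 91/1361; 303/1361]
x' − x̄ = [-7047/1361, -2457/1361, -8181/1361] = K·y
y = (KᵀK)⁻¹·Kᵀ·(x' − x̄) = [-27]
z = y + H·x̄ = [-27] + [26] = [-1]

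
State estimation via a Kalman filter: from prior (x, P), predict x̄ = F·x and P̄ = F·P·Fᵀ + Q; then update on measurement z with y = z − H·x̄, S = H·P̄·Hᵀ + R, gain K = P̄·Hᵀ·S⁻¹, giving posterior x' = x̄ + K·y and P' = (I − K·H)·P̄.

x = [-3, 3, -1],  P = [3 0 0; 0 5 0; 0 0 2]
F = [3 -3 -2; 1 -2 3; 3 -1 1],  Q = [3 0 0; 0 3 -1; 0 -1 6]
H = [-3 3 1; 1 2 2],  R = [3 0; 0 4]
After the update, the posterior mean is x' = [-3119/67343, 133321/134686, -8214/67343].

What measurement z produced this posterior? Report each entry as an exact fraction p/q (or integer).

z = [3, 2]

x̄ = F·x = [-16, -12, -13]
P̄ = F·P·Fᵀ + Q = [83 27 38; 27 44 24; 38 24 40]
S = H·P̄·Hᵀ + R = [616 16; 16 875]
K = P̄·Hᵀ·S⁻¹ = [-58579/269372 16661/67343; 63017/538744 12401/67343; -2203/269372 12786/67343]
x' − x̄ = [1074369/67343, 1749553/134686, 867245/67343] = K·y
y = (KᵀK)⁻¹·Kᵀ·(x' − x̄) = [4, 68]
z = y + H·x̄ = [4, 68] + [-1, -66] = [3, 2]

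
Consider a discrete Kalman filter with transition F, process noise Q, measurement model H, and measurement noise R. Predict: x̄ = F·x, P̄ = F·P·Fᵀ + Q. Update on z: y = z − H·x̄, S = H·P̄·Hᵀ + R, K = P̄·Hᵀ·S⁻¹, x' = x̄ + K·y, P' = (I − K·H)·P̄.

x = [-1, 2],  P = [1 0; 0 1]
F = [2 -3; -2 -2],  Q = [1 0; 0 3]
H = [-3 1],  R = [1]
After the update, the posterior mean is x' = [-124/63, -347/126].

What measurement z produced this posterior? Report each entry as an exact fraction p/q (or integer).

x̄ = F·x = [-8, -2]
P̄ = F·P·Fᵀ + Q = [14 2; 2 11]
S = H·P̄·Hᵀ + R = [126]
K = P̄·Hᵀ·S⁻¹ = [-20/63; 5/126]
x' − x̄ = [380/63, -95/126] = K·y
y = (KᵀK)⁻¹·Kᵀ·(x' − x̄) = [-19]
z = y + H·x̄ = [-19] + [22] = [3]

z = [3]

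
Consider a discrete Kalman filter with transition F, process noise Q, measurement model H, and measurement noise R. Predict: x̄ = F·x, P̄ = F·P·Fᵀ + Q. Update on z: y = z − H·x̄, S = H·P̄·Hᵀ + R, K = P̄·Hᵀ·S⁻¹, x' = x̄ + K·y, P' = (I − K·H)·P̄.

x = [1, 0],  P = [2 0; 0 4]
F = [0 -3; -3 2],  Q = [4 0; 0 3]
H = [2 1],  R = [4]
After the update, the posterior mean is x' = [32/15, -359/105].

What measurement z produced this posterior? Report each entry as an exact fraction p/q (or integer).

x̄ = F·x = [0, -3]
P̄ = F·P·Fᵀ + Q = [40 -24; -24 37]
S = H·P̄·Hᵀ + R = [105]
K = P̄·Hᵀ·S⁻¹ = [8/15; -11/105]
x' − x̄ = [32/15, -44/105] = K·y
y = (KᵀK)⁻¹·Kᵀ·(x' − x̄) = [4]
z = y + H·x̄ = [4] + [-3] = [1]

z = [1]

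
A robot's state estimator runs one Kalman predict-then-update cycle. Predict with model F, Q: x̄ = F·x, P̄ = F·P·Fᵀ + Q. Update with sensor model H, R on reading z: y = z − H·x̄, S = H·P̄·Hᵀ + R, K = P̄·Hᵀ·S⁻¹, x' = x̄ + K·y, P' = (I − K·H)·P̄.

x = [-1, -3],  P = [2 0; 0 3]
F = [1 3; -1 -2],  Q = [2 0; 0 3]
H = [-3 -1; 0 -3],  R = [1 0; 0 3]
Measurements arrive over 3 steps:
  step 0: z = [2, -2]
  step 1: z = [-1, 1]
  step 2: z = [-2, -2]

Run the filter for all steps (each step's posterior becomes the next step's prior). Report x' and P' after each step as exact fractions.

step 0: x̄ = F·x = [-10, 7]
step 0: P̄ = F·P·Fᵀ + Q = [31 -20; -20 17]
step 0: y = z − H·x̄ = [-21, 19]
step 0: S = H·P̄·Hᵀ + R = [177 -129; -129 156]
step 0: K = P̄·Hᵀ·S⁻¹ = [-1216/3657 401/3657; 43/3657 -1160/3657]
step 0: x' = x̄ + K·y = [-3415/3657, 2656/3657]
step 0: P' = (I − K·H)·P̄ = [539/3657 -401/3657; -401/3657 1160/3657]
step 1: x̄ = F·x = [4553/3657, -1897/3657]
step 1: P̄ = F·P·Fᵀ + Q = [15887/3657 -5494/3657; -5494/3657 14546/3657]
step 1: y = z − H·x̄ = [8105/3657, -678/1219]
step 1: S = H·P̄·Hᵀ + R = [128222/3657 -1936/1219; -1936/1219 47295/1219]
step 1: K = P̄·Hᵀ·S⁻¹ = [-536609/1655186 85154/827593; 968/827593 -254494/827593]
step 1: x' = x̄ + K·y = [776713/1655186, -285605/827593]
step 1: P' = (I − K·H)·P̄ = [235639/1655186 -85154/827593; -85154/827593 254494/827593]
step 2: x̄ = F·x = [-936917/1655186, 365707/1655186]
step 2: P̄ = F·P·Fᵀ + Q = [7105055/1655186 -2438027/1655186; -2438027/1655186 6555917/1655186]
step 2: y = z − H·x̄ = [-2877708/827593, -2213251/1655186]
step 2: S = H·P̄·Hᵀ + R = [28764218/827593 -1137246/827593; -1137246/827593 63968811/1655186]
step 2: K = P̄·Hᵀ·S⁻¹ = [-239834527/740068354 38045245/370034177; 379082/370034177 -113756653/370034177]
step 2: x' = x̄ + K·y = [156646292/370034177, 232550505/370034177]
step 2: P' = (I − K·H)·P̄ = [105308339/740068354 -38045245/370034177; -38045245/370034177 113756653/370034177]

step 0: x' = [-3415/3657, 2656/3657], P' = [539/3657 -401/3657; -401/3657 1160/3657]
step 1: x' = [776713/1655186, -285605/827593], P' = [235639/1655186 -85154/827593; -85154/827593 254494/827593]
step 2: x' = [156646292/370034177, 232550505/370034177], P' = [105308339/740068354 -38045245/370034177; -38045245/370034177 113756653/370034177]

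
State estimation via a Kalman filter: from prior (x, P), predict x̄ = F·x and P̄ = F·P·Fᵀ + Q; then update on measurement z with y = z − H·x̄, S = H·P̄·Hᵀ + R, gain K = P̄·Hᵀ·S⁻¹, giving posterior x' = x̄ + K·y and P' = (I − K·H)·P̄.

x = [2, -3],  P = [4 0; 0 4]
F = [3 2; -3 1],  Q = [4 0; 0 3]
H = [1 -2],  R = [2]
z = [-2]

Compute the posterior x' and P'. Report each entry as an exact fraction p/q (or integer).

x̄ = F·x = [0, -9]
P̄ = F·P·Fᵀ + Q = [56 -28; -28 43]
y = z − H·x̄ = [-20]
S = H·P̄·Hᵀ + R = [342]
K = P̄·Hᵀ·S⁻¹ = [56/171; -1/3]
x' = x̄ + K·y = [-1120/171, -7/3]
P' = (I − K·H)·P̄ = [3304/171 28/3; 28/3 5]

x' = [-1120/171, -7/3]
P' = [3304/171 28/3; 28/3 5]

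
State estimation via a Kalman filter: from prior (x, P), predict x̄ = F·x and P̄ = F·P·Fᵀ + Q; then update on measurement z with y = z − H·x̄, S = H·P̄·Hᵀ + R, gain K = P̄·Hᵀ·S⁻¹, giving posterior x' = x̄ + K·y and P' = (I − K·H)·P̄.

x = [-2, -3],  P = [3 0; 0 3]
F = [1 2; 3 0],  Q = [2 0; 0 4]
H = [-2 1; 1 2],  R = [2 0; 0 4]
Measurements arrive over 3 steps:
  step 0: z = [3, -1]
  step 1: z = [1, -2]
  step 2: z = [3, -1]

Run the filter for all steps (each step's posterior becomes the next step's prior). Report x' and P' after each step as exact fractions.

step 0: x' = [-4623/2941, 220/2941], P' = [1372/2941 464/2941; 464/2941 2069/2941]
step 1: x' = [-776626/932355, -872909/932355], P' = [413828/932355 140152/932355; 140152/932355 616808/932355]
step 2: x' = [-418387953/280013735, -5353936/280013735], P' = [123928036/280013735 41936552/280013735; 41936552/280013735 184880664/280013735]

step 0: x̄ = F·x = [-8, -6]
step 0: P̄ = F·P·Fᵀ + Q = [17 9; 9 31]
step 0: y = z − H·x̄ = [-7, 19]
step 0: S = H·P̄·Hᵀ + R = [65 1; 1 181]
step 0: K = P̄·Hᵀ·S⁻¹ = [-1140/2941 575/2941; 1141/5882 2301/5882]
step 0: x' = x̄ + K·y = [-4623/2941, 220/2941]
step 0: P' = (I − K·H)·P̄ = [1372/2941 464/2941; 464/2941 2069/2941]
step 1: x̄ = F·x = [-4183/2941, -13869/2941]
step 1: P̄ = F·P·Fᵀ + Q = [17386/2941 6900/2941; 6900/2941 24112/2941]
step 1: y = z − H·x̄ = [8444/2941, 26039/2941]
step 1: S = H·P̄·Hᵀ + R = [71938/2941 -7248/2941; -7248/2941 153198/2941]
step 1: K = P̄·Hᵀ·S⁻¹ = [-114584/310785 173533/932355; 56084/310785 343442/932355]
step 1: x' = x̄ + K·y = [-776626/932355, -872909/932355]
step 1: P' = (I − K·H)·P̄ = [413828/932355 140152/932355; 140152/932355 616808/932355]
step 2: x̄ = F·x = [-2522444/932355, -776626/310785]
step 2: P̄ = F·P·Fᵀ + Q = [5306378/932355 694132/310785; 694132/310785 828208/103595]
step 2: y = z − H·x̄ = [16411/186471, 1249969/186471]
step 2: S = H·P̄·Hᵀ + R = [4442902/186471 -390440/186471; -390440/186471 9436174/186471]
step 2: K = P̄·Hᵀ·S⁻¹ = [-20591952/56002747 10390057/56002747; 10100756/56002747 20584894/56002747]
step 2: x' = x̄ + K·y = [-418387953/280013735, -5353936/280013735]
step 2: P' = (I − K·H)·P̄ = [123928036/280013735 41936552/280013735; 41936552/280013735 184880664/280013735]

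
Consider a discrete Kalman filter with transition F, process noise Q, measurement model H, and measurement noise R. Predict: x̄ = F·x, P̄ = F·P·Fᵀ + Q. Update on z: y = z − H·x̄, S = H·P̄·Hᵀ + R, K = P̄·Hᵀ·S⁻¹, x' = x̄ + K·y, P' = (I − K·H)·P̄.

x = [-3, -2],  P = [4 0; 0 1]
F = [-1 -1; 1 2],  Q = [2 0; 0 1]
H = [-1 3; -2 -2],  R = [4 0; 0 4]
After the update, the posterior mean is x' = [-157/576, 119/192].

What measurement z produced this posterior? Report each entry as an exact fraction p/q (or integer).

x̄ = F·x = [5, -7]
P̄ = F·P·Fᵀ + Q = [7 -6; -6 9]
S = H·P̄·Hᵀ + R = [128 -16; -16 20]
K = P̄·Hᵀ·S⁻¹ = [-133/576 -41/144; 47/192 -5/48]
x' − x̄ = [-3037/576, 1463/192] = K·y
y = (KᵀK)⁻¹·Kᵀ·(x' − x̄) = [29, -5]
z = y + H·x̄ = [29, -5] + [-26, 4] = [3, -1]

z = [3, -1]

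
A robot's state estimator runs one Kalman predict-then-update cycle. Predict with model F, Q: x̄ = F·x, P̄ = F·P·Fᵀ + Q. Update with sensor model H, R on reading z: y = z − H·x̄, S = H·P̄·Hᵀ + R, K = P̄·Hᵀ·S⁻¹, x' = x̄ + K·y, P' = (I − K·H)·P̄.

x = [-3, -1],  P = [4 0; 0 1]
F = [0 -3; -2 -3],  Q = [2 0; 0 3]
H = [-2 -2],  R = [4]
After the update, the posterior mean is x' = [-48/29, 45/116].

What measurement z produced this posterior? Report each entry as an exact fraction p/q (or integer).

z = [3]

x̄ = F·x = [3, 9]
P̄ = F·P·Fᵀ + Q = [11 9; 9 28]
S = H·P̄·Hᵀ + R = [232]
K = P̄·Hᵀ·S⁻¹ = [-5/29; -37/116]
x' − x̄ = [-135/29, -999/116] = K·y
y = (KᵀK)⁻¹·Kᵀ·(x' − x̄) = [27]
z = y + H·x̄ = [27] + [-24] = [3]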